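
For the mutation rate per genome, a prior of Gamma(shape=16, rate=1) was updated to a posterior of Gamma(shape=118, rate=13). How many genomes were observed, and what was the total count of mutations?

A Gamma(α, β) prior (rate parametrization) on a Poisson rate with n observations summing to S gives posterior Gamma(α+S, β+n).
Matching: Σxᵢ = 118 − 16 = 102 and n = 13 − 1 = 12.

n = 12 genomes with total 102 mutations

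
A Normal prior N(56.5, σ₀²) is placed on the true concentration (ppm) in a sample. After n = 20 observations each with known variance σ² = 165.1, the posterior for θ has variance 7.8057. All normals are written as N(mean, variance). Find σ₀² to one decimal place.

Posterior precision equals prior precision plus data precision: 1/σ_n² = 1/σ₀² + n/σ².
So 1/σ₀² = 1/7.8057 − 20/165.1 = 0.128112 − 0.121139 = 0.006973.
Hence σ₀² = 1/0.006973 ≈ 143.4.

σ₀² = 143.4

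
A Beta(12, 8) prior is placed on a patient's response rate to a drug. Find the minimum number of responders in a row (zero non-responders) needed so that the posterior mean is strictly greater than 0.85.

After k responders and 0 non-responders the posterior is Beta(12+k, 8), with mean (12+k)/(12+8+k).
Set (12+k)/(20+k) > 0.85 and solve: k > (0.85·20 − 12)/(1 − 0.85) = 33.333.
The smallest integer exceeding 33.333 is 34.

k = 34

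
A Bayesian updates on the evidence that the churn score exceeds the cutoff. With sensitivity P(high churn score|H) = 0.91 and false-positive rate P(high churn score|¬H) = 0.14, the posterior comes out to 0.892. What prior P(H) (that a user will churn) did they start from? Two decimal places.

P(H) = 0.56

Bayes' rule in odds form gives O(H|E) = O(H)·[P(E|H)/P(E|¬H)], hence O(H) = O(H|E)/LR.
Posterior odds = 0.892/(1−0.892) = 8.2593. LR = 0.91/0.14 = 6.5000.
Prior odds = 8.2593/6.5000 = 1.2707, so P(H) = 1.2707/(1+1.2707) ≈ 0.56.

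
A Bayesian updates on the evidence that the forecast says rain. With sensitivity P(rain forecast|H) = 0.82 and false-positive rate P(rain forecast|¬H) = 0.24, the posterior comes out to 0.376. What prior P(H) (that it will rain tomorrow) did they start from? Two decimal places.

Bayes' rule in odds form gives O(H|E) = O(H)·[P(E|H)/P(E|¬H)], hence O(H) = O(H|E)/LR.
Posterior odds = 0.376/(1−0.376) = 0.6026. LR = 0.82/0.24 = 3.4167.
Prior odds = 0.6026/3.4167 = 0.1764, so P(H) = 0.1764/(1+0.1764) ≈ 0.15.

P(H) = 0.15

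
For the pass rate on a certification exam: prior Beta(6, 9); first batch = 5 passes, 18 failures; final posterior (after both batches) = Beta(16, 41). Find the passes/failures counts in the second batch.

Because Beta–binomial updating is additive in the counts, the combined data contributed (α_post−α_prior, β_post−β_prior) successes and failures.
Total across both batches: 16−6=10 passes, 41−9=32 failures.
Subtract the first batch: 10−5=5 passes and 32−18=14 failures.

5 passes and 14 failures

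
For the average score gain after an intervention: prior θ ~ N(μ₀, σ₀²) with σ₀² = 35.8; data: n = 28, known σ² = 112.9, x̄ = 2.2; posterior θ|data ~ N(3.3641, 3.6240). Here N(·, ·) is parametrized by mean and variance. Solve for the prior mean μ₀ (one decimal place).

μ₀ = 13.7

With known observation variance, the Normal–Normal posterior has precision τ_n = τ₀ + n/σ² and mean μ_n = (τ₀μ₀ + (n/σ²)x̄)/τ_n.
Here τ₀ = 1/35.8 = 0.027933 and τ_data = 28/112.9 = 0.248007, so τ_n = 0.275940.
Rearranging for μ₀: μ₀ = (μ_n·τ_n − τ_data·x̄)/τ₀ = (3.3641·0.275940 − 0.248007·2.2) / 0.027933 = 0.382674/0.027933 ≈ 13.7.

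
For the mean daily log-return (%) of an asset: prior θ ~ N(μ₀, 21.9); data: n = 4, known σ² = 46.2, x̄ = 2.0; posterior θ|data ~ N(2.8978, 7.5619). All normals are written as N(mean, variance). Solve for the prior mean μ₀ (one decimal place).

μ₀ = 4.6

With known observation variance, the Normal–Normal posterior has precision τ_n = τ₀ + n/σ² and mean μ_n = (τ₀μ₀ + (n/σ²)x̄)/τ_n.
Here τ₀ = 1/21.9 = 0.045662 and τ_data = 4/46.2 = 0.086580, so τ_n = 0.132242.
Rearranging for μ₀: μ₀ = (μ_n·τ_n − τ_data·x̄)/τ₀ = (2.8978·0.132242 − 0.086580·2.0) / 0.045662 = 0.210051/0.045662 ≈ 4.6.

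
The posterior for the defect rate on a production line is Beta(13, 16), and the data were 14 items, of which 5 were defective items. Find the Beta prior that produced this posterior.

Beta is conjugate to the binomial likelihood: posterior = Beta(a+s, b+f).
Subtract the data counts: 13−5=8, 16−9=7.

Beta(8, 7)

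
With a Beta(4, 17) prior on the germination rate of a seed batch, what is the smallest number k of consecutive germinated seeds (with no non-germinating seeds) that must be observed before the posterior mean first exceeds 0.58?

k = 20

After k germinated seeds and 0 non-germinating seeds the posterior is Beta(4+k, 17), with mean (4+k)/(4+17+k).
Set (4+k)/(21+k) > 0.58 and solve: k > (0.58·21 − 4)/(1 − 0.58) = 19.476.
The smallest integer exceeding 19.476 is 20, and checking k=20: (24)/(41) = 0.5854 > 0.58.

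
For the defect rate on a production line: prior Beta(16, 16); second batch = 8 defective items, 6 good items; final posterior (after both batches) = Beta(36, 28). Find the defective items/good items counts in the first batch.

12 defective items and 6 good items

Because Beta–binomial updating is additive in the counts, the combined data contributed (α_post−α_prior, β_post−β_prior) successes and failures.
Total across both batches: 36−16=20 defective items, 28−16=12 good items.
Subtract the second batch: 20−8=12 defective items and 12−6=6 good items.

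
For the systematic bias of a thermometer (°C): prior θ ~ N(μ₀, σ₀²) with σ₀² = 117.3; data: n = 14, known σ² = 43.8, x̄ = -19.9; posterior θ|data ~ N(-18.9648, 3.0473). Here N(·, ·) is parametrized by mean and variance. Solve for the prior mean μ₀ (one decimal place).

The posterior mean is a precision-weighted average: μ_n = (τ₀μ₀ + τ_data·x̄)/(τ₀+τ_data), with τ₀=1/σ₀² and τ_data=n/σ².
Here τ₀ = 1/117.3 = 0.008525 and τ_data = 14/43.8 = 0.319635, so τ_n = 0.328160.
Rearranging for μ₀: μ₀ = (μ_n·τ_n − τ_data·x̄)/τ₀ = (-18.9648·0.328160 − 0.319635·-19.9) / 0.008525 = 0.137248/0.008525 ≈ 16.1.

μ₀ = 16.1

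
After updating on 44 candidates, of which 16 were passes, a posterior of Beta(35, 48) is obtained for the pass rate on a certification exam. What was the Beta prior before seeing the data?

Beta(19, 20)

Under Beta–binomial conjugacy the posterior parameters are (α+s, β+f).
Subtract the data counts: 35−16=19, 48−28=20.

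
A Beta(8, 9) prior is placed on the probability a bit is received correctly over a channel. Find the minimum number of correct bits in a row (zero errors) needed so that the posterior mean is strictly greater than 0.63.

k = 8

After k correct bits and 0 errors the posterior is Beta(8+k, 9), with mean (8+k)/(8+9+k).
Set (8+k)/(17+k) > 0.63 and solve: k > (0.63·17 − 8)/(1 − 0.63) = 7.324.
The smallest integer exceeding 7.324 is 8, and checking k=8: (16)/(25) = 0.6400 > 0.63.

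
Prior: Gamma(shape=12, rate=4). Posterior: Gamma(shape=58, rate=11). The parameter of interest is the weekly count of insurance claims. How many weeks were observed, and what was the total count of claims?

A Gamma(α, β) prior (rate parametrization) on a Poisson rate with n observations summing to S gives posterior Gamma(α+S, β+n).
Matching: Σxᵢ = 58 − 12 = 46 and n = 11 − 4 = 7.

n = 7 weeks with total 46 claims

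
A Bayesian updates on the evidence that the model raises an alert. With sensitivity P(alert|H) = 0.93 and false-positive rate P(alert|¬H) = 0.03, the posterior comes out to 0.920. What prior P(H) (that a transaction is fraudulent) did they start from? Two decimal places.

In odds form, posterior odds = prior odds × likelihood ratio, so prior odds = posterior odds ÷ LR.
Posterior odds = 0.920/(1−0.920) = 11.5000. LR = 0.93/0.03 = 31.0000.
Prior odds = 11.5000/31.0000 = 0.3710, so P(H) = 0.3710/(1+0.3710) ≈ 0.27.

P(H) = 0.27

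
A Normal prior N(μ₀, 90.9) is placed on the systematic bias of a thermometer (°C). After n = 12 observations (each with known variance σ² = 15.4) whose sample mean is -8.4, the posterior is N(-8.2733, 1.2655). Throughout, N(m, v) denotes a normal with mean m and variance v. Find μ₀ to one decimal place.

μ₀ = 0.7

The posterior mean is a precision-weighted average: μ_n = (τ₀μ₀ + τ_data·x̄)/(τ₀+τ_data), with τ₀=1/σ₀² and τ_data=n/σ².
Here τ₀ = 1/90.9 = 0.011001 and τ_data = 12/15.4 = 0.779221, so τ_n = 0.790222.
Rearranging for μ₀: μ₀ = (μ_n·τ_n − τ_data·x̄)/τ₀ = (-8.2733·0.790222 − 0.779221·-8.4) / 0.011001 = 0.007713/0.011001 ≈ 0.7.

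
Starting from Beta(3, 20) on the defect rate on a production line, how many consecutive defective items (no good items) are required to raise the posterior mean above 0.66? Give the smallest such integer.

After k defective items and 0 good items the posterior is Beta(3+k, 20), with mean (3+k)/(3+20+k).
Set (3+k)/(23+k) > 0.66 and solve: k > (0.66·23 − 3)/(1 − 0.66) = 35.824.
The smallest integer exceeding 35.824 is 36, and checking k=36: (39)/(59) = 0.6610 > 0.66.

k = 36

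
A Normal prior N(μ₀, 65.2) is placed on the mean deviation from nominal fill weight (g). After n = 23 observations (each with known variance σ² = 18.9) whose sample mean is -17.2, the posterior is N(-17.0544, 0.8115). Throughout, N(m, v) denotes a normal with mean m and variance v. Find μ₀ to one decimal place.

μ₀ = -5.5

The posterior mean is a precision-weighted average: μ_n = (τ₀μ₀ + τ_data·x̄)/(τ₀+τ_data), with τ₀=1/σ₀² and τ_data=n/σ².
Here τ₀ = 1/65.2 = 0.015337 and τ_data = 23/18.9 = 1.216931, so τ_n = 1.232268.
Rearranging for μ₀: μ₀ = (μ_n·τ_n − τ_data·x̄)/τ₀ = (-17.0544·1.232268 − 1.216931·-17.2) / 0.015337 = -0.084378/0.015337 ≈ -5.5.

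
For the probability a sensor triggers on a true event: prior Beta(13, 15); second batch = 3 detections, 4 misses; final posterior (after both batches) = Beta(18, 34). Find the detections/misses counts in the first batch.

2 detections and 15 misses

Because Beta–binomial updating is additive in the counts, the combined data contributed (α_post−α_prior, β_post−β_prior) successes and failures.
Total across both batches: 18−13=5 detections, 34−15=19 misses.
Subtract the second batch: 5−3=2 detections and 19−4=15 misses.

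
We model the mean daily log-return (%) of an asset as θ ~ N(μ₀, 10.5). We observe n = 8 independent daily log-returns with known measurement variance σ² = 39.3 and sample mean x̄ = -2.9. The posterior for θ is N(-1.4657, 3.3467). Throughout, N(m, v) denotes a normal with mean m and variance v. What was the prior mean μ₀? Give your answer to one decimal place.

With known observation variance, the Normal–Normal posterior has precision τ_n = τ₀ + n/σ² and mean μ_n = (τ₀μ₀ + (n/σ²)x̄)/τ_n.
Here τ₀ = 1/10.5 = 0.095238 and τ_data = 8/39.3 = 0.203562, so τ_n = 0.298800.
Rearranging for μ₀: μ₀ = (μ_n·τ_n − τ_data·x̄)/τ₀ = (-1.4657·0.298800 − 0.203562·-2.9) / 0.095238 = 0.152379/0.095238 ≈ 1.6.

μ₀ = 1.6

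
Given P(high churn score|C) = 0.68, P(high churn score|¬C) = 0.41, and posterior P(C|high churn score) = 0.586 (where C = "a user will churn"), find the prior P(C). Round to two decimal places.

P(C) = 0.46

Bayes' rule in odds form gives O(C|E) = O(C)·[P(E|C)/P(E|¬C)], hence O(C) = O(C|E)/LR.
Posterior odds = 0.586/(1−0.586) = 1.4155. LR = 0.68/0.41 = 1.6585.
Prior odds = 1.4155/1.6585 = 0.8535, so P(C) = 0.8535/(1+0.8535) ≈ 0.46.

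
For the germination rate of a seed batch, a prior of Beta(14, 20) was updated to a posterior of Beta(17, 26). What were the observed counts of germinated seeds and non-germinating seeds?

3 germinated seeds and 6 non-germinating seeds

Under Beta–binomial conjugacy the posterior parameters are (a+s, b+f).
Match parameters: s=17−14=3, f=26−20=6.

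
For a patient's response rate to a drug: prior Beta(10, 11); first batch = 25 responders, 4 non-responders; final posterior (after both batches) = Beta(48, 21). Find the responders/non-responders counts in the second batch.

13 responders and 6 non-responders

Because Beta–binomial updating is additive in the counts, the combined data contributed (α_post−α_prior, β_post−β_prior) successes and failures.
Total across both batches: 48−10=38 responders, 21−11=10 non-responders.
Subtract the first batch: 38−25=13 responders and 10−4=6 non-responders.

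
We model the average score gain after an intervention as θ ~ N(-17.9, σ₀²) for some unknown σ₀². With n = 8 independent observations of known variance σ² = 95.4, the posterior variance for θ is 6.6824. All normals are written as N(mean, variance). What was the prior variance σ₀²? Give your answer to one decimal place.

For the Normal–Normal model with known σ², precisions add: τ_n = τ₀ + n/σ².
So 1/σ₀² = 1/6.6824 − 8/95.4 = 0.149647 − 0.083857 = 0.065790.
Hence σ₀² = 1/0.065790 ≈ 15.2.

σ₀² = 15.2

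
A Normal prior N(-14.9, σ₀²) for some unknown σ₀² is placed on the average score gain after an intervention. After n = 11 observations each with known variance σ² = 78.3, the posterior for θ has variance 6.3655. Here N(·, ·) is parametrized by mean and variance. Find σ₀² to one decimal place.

Posterior precision equals prior precision plus data precision: 1/σ_n² = 1/σ₀² + n/σ².
So 1/σ₀² = 1/6.3655 − 11/78.3 = 0.157097 − 0.140485 = 0.016612.
Hence σ₀² = 1/0.016612 ≈ 60.2.

σ₀² = 60.2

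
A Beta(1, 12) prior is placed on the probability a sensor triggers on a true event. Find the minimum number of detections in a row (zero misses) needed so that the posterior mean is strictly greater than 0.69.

k = 26

After k detections and 0 misses the posterior is Beta(1+k, 12), with mean (1+k)/(1+12+k).
Set (1+k)/(13+k) > 0.69 and solve: k > (0.69·13 − 1)/(1 − 0.69) = 25.710.
The smallest integer exceeding 25.710 is 26.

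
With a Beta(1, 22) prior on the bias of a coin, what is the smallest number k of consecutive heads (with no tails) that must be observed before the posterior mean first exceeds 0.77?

k = 73

After k heads and 0 tails the posterior is Beta(1+k, 22), with mean (1+k)/(1+22+k).
Set (1+k)/(23+k) > 0.77 and solve: k > (0.77·23 − 1)/(1 − 0.77) = 72.652.
The smallest integer exceeding 72.652 is 73, and checking k=73: (74)/(96) = 0.7708 > 0.77.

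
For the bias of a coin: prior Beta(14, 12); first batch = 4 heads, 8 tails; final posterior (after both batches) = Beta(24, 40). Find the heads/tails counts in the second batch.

6 heads and 20 tails

Because Beta–binomial updating is additive in the counts, the combined data contributed (α_post−α_prior, β_post−β_prior) successes and failures.
Total across both batches: 24−14=10 heads, 40−12=28 tails.
Subtract the first batch: 10−4=6 heads and 28−8=20 tails.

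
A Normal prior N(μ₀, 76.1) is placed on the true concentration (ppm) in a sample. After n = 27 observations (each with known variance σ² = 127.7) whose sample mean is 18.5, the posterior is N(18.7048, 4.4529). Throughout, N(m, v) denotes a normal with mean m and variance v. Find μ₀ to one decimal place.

μ₀ = 22.0

With known observation variance, the Normal–Normal posterior has precision τ_n = τ₀ + n/σ² and mean μ_n = (τ₀μ₀ + (n/σ²)x̄)/τ_n.
Here τ₀ = 1/76.1 = 0.013141 and τ_data = 27/127.7 = 0.211433, so τ_n = 0.224574.
Rearranging for μ₀: μ₀ = (μ_n·τ_n − τ_data·x̄)/τ₀ = (18.7048·0.224574 − 0.211433·18.5) / 0.013141 = 0.289101/0.013141 ≈ 22.0.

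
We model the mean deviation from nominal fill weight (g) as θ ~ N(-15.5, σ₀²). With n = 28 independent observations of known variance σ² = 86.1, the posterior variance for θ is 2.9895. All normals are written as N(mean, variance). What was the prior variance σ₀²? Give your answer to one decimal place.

σ₀² = 107.5

Posterior precision equals prior precision plus data precision: 1/σ_n² = 1/σ₀² + n/σ².
So 1/σ₀² = 1/2.9895 − 28/86.1 = 0.334504 − 0.325203 = 0.009301.
Hence σ₀² = 1/0.009301 ≈ 107.5.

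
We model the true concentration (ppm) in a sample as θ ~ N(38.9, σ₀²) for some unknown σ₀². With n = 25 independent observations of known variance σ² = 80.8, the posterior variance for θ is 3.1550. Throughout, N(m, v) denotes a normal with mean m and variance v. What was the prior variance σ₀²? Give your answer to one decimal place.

For the Normal–Normal model with known σ², precisions add: τ_n = τ₀ + n/σ².
So 1/σ₀² = 1/3.1550 − 25/80.8 = 0.316957 − 0.309406 = 0.007551.
Hence σ₀² = 1/0.007551 ≈ 132.4.

σ₀² = 132.4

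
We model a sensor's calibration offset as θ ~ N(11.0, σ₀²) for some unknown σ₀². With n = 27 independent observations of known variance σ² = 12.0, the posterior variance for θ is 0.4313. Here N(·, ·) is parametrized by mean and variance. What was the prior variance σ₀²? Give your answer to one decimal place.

σ₀² = 14.6

Posterior precision equals prior precision plus data precision: 1/σ_n² = 1/σ₀² + n/σ².
So 1/σ₀² = 1/0.4313 − 27/12.0 = 2.318572 − 2.250000 = 0.068572.
Hence σ₀² = 1/0.068572 ≈ 14.6.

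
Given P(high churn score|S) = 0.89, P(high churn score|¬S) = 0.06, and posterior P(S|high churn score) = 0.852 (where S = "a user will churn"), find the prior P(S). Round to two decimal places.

P(S) = 0.28

In odds form, posterior odds = prior odds × likelihood ratio, so prior odds = posterior odds ÷ LR.
Posterior odds = 0.852/(1−0.852) = 5.7568. LR = 0.89/0.06 = 14.8333.
Prior odds = 5.7568/14.8333 = 0.3881, so P(S) = 0.3881/(1+0.3881) ≈ 0.28.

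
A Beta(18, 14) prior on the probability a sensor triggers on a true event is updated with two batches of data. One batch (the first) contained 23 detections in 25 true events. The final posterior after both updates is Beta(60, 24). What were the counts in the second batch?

Sequential conjugate updates are equivalent to a single update on the pooled data, so total successes = posterior α − prior α and total failures = posterior β − prior β.
Total across both batches: 60−18=42 detections, 24−14=10 misses.
Subtract the first batch: 42−23=19 detections and 10−2=8 misses.

19 detections and 8 misses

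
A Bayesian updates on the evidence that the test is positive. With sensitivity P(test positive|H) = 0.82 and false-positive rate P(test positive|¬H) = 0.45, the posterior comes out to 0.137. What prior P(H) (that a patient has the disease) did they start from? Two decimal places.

In odds form, posterior odds = prior odds × likelihood ratio, so prior odds = posterior odds ÷ LR.
Posterior odds = 0.137/(1−0.137) = 0.1587. LR = 0.82/0.45 = 1.8222.
Prior odds = 0.1587/1.8222 = 0.0871, so P(H) = 0.0871/(1+0.0871) ≈ 0.08.

P(H) = 0.08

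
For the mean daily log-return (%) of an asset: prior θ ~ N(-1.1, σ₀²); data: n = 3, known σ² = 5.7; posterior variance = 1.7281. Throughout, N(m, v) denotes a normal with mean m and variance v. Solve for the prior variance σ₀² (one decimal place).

σ₀² = 19.1

For the Normal–Normal model with known σ², precisions add: τ_n = τ₀ + n/σ².
So 1/σ₀² = 1/1.7281 − 3/5.7 = 0.578670 − 0.526316 = 0.052354.
Hence σ₀² = 1/0.052354 ≈ 19.1.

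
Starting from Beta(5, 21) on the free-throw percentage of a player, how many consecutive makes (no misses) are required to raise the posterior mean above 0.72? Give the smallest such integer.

After k makes and 0 misses the posterior is Beta(5+k, 21), with mean (5+k)/(5+21+k).
Set (5+k)/(26+k) > 0.72 and solve: k > (0.72·26 − 5)/(1 − 0.72) = 49.000.
The smallest integer exceeding 49.000 is 50, and checking k=50: (55)/(76) = 0.7237 > 0.72.

k = 50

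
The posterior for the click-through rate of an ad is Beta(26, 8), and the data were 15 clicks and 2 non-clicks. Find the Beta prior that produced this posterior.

Under Beta–binomial conjugacy the posterior parameters are (a+s, b+f).
So a = 26 − 15 = 11 and b = 8 − 2 = 6.

Beta(11, 6)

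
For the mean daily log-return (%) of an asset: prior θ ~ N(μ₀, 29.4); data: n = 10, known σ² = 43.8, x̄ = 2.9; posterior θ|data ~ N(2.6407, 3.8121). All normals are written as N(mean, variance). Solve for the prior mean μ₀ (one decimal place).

μ₀ = 0.9

With known observation variance, the Normal–Normal posterior has precision τ_n = τ₀ + n/σ² and mean μ_n = (τ₀μ₀ + (n/σ²)x̄)/τ_n.
Here τ₀ = 1/29.4 = 0.034014 and τ_data = 10/43.8 = 0.228311, so τ_n = 0.262325.
Rearranging for μ₀: μ₀ = (μ_n·τ_n − τ_data·x̄)/τ₀ = (2.6407·0.262325 − 0.228311·2.9) / 0.034014 = 0.030620/0.034014 ≈ 0.9.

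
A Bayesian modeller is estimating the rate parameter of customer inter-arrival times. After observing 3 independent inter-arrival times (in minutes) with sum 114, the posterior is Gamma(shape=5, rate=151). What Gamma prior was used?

Gamma–exponential conjugacy: posterior shape = α + n, posterior rate = β + Σtᵢ.
So α = 5 − 3 = 2 and β = 151 − 114 = 37.

Gamma(shape=2, rate=37)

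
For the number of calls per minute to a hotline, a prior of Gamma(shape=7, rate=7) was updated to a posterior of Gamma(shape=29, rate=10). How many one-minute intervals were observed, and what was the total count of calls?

n = 3 one-minute intervals with total 22 calls

A Gamma(α, β) prior (rate parametrization) on a Poisson rate with n observations summing to S gives posterior Gamma(α+S, β+n).
Matching: Σxᵢ = 29 − 7 = 22 and n = 10 − 7 = 3.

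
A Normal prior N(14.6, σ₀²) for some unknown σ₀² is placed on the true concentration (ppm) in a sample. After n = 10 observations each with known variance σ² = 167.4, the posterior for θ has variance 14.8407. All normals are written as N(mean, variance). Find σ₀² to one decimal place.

Posterior precision equals prior precision plus data precision: 1/σ_n² = 1/σ₀² + n/σ².
So 1/σ₀² = 1/14.8407 − 10/167.4 = 0.067382 − 0.059737 = 0.007645.
Hence σ₀² = 1/0.007645 ≈ 130.8.

σ₀² = 130.8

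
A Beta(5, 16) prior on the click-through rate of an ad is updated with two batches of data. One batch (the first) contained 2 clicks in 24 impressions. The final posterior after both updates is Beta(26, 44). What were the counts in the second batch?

19 clicks and 6 non-clicks

Because Beta–binomial updating is additive in the counts, the combined data contributed (α_post−α_prior, β_post−β_prior) successes and failures.
Total across both batches: 26−5=21 clicks, 44−16=28 non-clicks.
Subtract the first batch: 21−2=19 clicks and 28−22=6 non-clicks.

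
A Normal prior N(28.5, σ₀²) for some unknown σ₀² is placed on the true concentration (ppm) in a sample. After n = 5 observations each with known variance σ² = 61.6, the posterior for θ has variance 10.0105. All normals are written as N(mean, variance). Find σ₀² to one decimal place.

σ₀² = 53.4

Posterior precision equals prior precision plus data precision: 1/σ_n² = 1/σ₀² + n/σ².
So 1/σ₀² = 1/10.0105 − 5/61.6 = 0.099895 − 0.081169 = 0.018726.
Hence σ₀² = 1/0.018726 ≈ 53.4.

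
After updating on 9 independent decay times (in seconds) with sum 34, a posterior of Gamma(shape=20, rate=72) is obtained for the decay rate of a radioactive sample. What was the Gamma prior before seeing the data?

Gamma(shape=11, rate=38)

Gamma–exponential conjugacy: posterior shape = α + n, posterior rate = β + Σtᵢ.
So α = 20 − 9 = 11 and β = 72 − 34 = 38.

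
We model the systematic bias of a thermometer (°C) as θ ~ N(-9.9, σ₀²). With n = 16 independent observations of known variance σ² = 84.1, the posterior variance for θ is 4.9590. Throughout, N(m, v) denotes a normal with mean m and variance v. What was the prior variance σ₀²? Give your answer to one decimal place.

Posterior precision equals prior precision plus data precision: 1/σ_n² = 1/σ₀² + n/σ².
So 1/σ₀² = 1/4.9590 − 16/84.1 = 0.201654 − 0.190250 = 0.011404.
Hence σ₀² = 1/0.011404 ≈ 87.7.

σ₀² = 87.7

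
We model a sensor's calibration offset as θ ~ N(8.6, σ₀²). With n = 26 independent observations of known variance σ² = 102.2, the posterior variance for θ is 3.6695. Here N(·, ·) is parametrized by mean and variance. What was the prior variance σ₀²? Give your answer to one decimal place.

σ₀² = 55.2

For the Normal–Normal model with known σ², precisions add: τ_n = τ₀ + n/σ².
So 1/σ₀² = 1/3.6695 − 26/102.2 = 0.272517 − 0.254403 = 0.018114.
Hence σ₀² = 1/0.018114 ≈ 55.2.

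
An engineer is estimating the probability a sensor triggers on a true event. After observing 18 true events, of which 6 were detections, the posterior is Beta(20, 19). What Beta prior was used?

A Beta(α, β) prior with s successes and f failures in binomial data gives a Beta(α+s, β+f) posterior.
So α = 20 − 6 = 14 and β = 19 − 12 = 7.

Beta(14, 7)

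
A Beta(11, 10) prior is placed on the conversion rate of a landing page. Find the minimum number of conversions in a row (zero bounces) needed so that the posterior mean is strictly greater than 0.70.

After k conversions and 0 bounces the posterior is Beta(11+k, 10), with mean (11+k)/(11+10+k).
Set (11+k)/(21+k) > 0.70 and solve: k > (0.70·21 − 11)/(1 − 0.70) = 12.333.
The smallest integer exceeding 12.333 is 13, and checking k=13: (24)/(34) = 0.7059 > 0.70.

k = 13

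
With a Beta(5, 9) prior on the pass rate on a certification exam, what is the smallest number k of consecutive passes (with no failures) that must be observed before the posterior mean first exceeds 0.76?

k = 24

After k passes and 0 failures the posterior is Beta(5+k, 9), with mean (5+k)/(5+9+k).
Set (5+k)/(14+k) > 0.76 and solve: k > (0.76·14 − 5)/(1 − 0.76) = 23.500.
The smallest integer exceeding 23.500 is 24, and checking k=24: (29)/(38) = 0.7632 > 0.76.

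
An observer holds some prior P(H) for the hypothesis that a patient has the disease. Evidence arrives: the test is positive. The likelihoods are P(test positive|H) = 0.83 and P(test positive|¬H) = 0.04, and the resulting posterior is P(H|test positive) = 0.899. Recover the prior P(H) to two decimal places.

In odds form, posterior odds = prior odds × likelihood ratio, so prior odds = posterior odds ÷ LR.
Posterior odds = 0.899/(1−0.899) = 8.9010. LR = 0.83/0.04 = 20.7500.
Prior odds = 8.9010/20.7500 = 0.4290, so P(H) = 0.4290/(1+0.4290) ≈ 0.30.

P(H) = 0.30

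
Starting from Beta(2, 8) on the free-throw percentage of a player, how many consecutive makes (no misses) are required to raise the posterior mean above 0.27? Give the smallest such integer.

k = 1

After k makes and 0 misses the posterior is Beta(2+k, 8), with mean (2+k)/(2+8+k).
Set (2+k)/(10+k) > 0.27 and solve: k > (0.27·10 − 2)/(1 − 0.27) = 0.959.
The smallest integer exceeding 0.959 is 1, and checking k=1: (3)/(11) = 0.2727 > 0.27.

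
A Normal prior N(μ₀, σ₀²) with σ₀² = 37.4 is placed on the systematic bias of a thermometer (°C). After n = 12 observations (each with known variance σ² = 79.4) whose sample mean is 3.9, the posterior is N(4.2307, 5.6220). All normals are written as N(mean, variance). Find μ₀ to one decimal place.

With known observation variance, the Normal–Normal posterior has precision τ_n = τ₀ + n/σ² and mean μ_n = (τ₀μ₀ + (n/σ²)x̄)/τ_n.
Here τ₀ = 1/37.4 = 0.026738 and τ_data = 12/79.4 = 0.151134, so τ_n = 0.177872.
Rearranging for μ₀: μ₀ = (μ_n·τ_n − τ_data·x̄)/τ₀ = (4.2307·0.177872 − 0.151134·3.9) / 0.026738 = 0.163100/0.026738 ≈ 6.1.

μ₀ = 6.1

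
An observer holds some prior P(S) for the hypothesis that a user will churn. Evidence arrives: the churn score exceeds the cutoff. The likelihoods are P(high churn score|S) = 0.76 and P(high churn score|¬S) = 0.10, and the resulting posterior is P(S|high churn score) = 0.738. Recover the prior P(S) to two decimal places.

Bayes' rule in odds form gives O(S|E) = O(S)·[P(E|S)/P(E|¬S)], hence O(S) = O(S|E)/LR.
Posterior odds = 0.738/(1−0.738) = 2.8168. LR = 0.76/0.10 = 7.6000.
Prior odds = 2.8168/7.6000 = 0.3706, so P(S) = 0.3706/(1+0.3706) ≈ 0.27.

P(S) = 0.27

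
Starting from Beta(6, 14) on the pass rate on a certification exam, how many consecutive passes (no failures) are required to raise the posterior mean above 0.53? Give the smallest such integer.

k = 10

After k passes and 0 failures the posterior is Beta(6+k, 14), with mean (6+k)/(6+14+k).
Set (6+k)/(20+k) > 0.53 and solve: k > (0.53·20 − 6)/(1 − 0.53) = 9.787.
The smallest integer exceeding 9.787 is 10.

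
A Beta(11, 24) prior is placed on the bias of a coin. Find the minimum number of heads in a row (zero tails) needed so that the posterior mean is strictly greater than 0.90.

k = 206

After k heads and 0 tails the posterior is Beta(11+k, 24), with mean (11+k)/(11+24+k).
Set (11+k)/(35+k) > 0.90 and solve: k > (0.90·35 − 11)/(1 − 0.90) = 205.000.
The smallest integer exceeding 205.000 is 206.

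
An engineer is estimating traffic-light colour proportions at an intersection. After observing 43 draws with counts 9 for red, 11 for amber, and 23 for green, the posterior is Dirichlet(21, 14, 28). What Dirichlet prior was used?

Dirichlet(12, 3, 5)

For a Dirichlet(α) prior with multinomial counts c, the posterior is Dirichlet(α + c) componentwise.
Subtract each count from the matching posterior parameter: 21−9=12, 14−11=3, 28−23=5.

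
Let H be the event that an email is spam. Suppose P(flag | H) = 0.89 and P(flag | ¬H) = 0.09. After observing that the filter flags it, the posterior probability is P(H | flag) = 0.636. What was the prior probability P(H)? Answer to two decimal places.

Bayes' rule in odds form gives O(H|E) = O(H)·[P(E|H)/P(E|¬H)], hence O(H) = O(H|E)/LR.
Posterior odds = 0.636/(1−0.636) = 1.7473. LR = 0.89/0.09 = 9.8889.
Prior odds = 1.7473/9.8889 = 0.1767, so P(H) = 0.1767/(1+0.1767) ≈ 0.15.

P(H) = 0.15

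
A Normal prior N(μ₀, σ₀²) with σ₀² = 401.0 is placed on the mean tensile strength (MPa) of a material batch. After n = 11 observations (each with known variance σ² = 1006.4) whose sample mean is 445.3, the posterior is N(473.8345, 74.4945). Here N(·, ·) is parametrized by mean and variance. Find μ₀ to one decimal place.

With known observation variance, the Normal–Normal posterior has precision τ_n = τ₀ + n/σ² and mean μ_n = (τ₀μ₀ + (n/σ²)x̄)/τ_n.
Here τ₀ = 1/401.0 = 0.002494 and τ_data = 11/1006.4 = 0.010930, so τ_n = 0.013424.
Rearranging for μ₀: μ₀ = (μ_n·τ_n − τ_data·x̄)/τ₀ = (473.8345·0.013424 − 0.010930·445.3) / 0.002494 = 1.493625/0.002494 ≈ 598.9.

μ₀ = 598.9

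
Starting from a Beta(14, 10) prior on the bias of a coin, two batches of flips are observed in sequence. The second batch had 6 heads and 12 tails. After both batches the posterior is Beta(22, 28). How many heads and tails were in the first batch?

2 heads and 6 tails

Sequential conjugate updates are equivalent to a single update on the pooled data, so total successes = posterior α − prior α and total failures = posterior β − prior β.
Total across both batches: 22−14=8 heads, 28−10=18 tails.
Subtract the second batch: 8−6=2 heads and 18−12=6 tails.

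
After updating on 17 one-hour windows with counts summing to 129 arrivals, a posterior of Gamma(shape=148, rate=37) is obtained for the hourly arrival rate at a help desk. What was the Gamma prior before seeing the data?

Gamma(shape=19, rate=20)

A Gamma(α, β) prior (rate parametrization) on a Poisson rate with n observations summing to S gives posterior Gamma(α+S, β+n).
So α = 148 − 129 = 19 and β = 37 − 17 = 20.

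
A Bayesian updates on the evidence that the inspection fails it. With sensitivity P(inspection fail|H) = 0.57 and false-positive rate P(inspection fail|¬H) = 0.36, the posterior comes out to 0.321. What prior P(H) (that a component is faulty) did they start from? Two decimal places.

P(H) = 0.23

Bayes' rule in odds form gives O(H|E) = O(H)·[P(E|H)/P(E|¬H)], hence O(H) = O(H|E)/LR.
Posterior odds = 0.321/(1−0.321) = 0.4728. LR = 0.57/0.36 = 1.5833.
Prior odds = 0.4728/1.5833 = 0.2986, so P(H) = 0.2986/(1+0.2986) ≈ 0.23.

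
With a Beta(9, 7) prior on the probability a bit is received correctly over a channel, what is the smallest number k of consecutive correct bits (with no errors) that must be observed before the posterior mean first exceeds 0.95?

After k correct bits and 0 errors the posterior is Beta(9+k, 7), with mean (9+k)/(9+7+k).
Set (9+k)/(16+k) > 0.95 and solve: k > (0.95·16 − 9)/(1 − 0.95) = 124.000.
The smallest integer exceeding 124.000 is 125, and checking k=125: (134)/(141) = 0.9504 > 0.95.

k = 125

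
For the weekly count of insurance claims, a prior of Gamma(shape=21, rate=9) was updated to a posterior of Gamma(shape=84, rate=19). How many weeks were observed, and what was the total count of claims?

Gamma–Poisson conjugacy: posterior shape = α + Σxᵢ, posterior rate = β + n.
Matching: Σxᵢ = 84 − 21 = 63 and n = 19 − 9 = 10.

n = 10 weeks with total 63 claims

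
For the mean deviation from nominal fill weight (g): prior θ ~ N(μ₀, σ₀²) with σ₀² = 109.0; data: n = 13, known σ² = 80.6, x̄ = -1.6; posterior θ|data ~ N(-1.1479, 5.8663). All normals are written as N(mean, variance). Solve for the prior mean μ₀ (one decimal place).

μ₀ = 6.8

With known observation variance, the Normal–Normal posterior has precision τ_n = τ₀ + n/σ² and mean μ_n = (τ₀μ₀ + (n/σ²)x̄)/τ_n.
Here τ₀ = 1/109.0 = 0.009174 and τ_data = 13/80.6 = 0.161290, so τ_n = 0.170464.
Rearranging for μ₀: μ₀ = (μ_n·τ_n − τ_data·x̄)/τ₀ = (-1.1479·0.170464 − 0.161290·-1.6) / 0.009174 = 0.062388/0.009174 ≈ 6.8.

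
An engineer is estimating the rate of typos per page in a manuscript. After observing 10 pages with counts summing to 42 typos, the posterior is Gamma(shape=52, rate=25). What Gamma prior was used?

Gamma–Poisson conjugacy: posterior shape = α + Σxᵢ, posterior rate = β + n.
So α = 52 − 42 = 10 and β = 25 − 10 = 15.

Gamma(shape=10, rate=15)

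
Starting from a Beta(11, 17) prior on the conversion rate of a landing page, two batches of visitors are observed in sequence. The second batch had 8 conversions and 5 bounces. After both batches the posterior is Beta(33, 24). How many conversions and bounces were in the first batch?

Because Beta–binomial updating is additive in the counts, the combined data contributed (α_post−α_prior, β_post−β_prior) successes and failures.
Total across both batches: 33−11=22 conversions, 24−17=7 bounces.
Subtract the second batch: 22−8=14 conversions and 7−5=2 bounces.

14 conversions and 2 bounces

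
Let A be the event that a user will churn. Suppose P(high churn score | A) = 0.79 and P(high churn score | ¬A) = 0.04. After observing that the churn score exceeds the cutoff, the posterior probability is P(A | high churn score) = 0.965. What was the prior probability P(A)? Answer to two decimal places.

In odds form, posterior odds = prior odds × likelihood ratio, so prior odds = posterior odds ÷ LR.
Posterior odds = 0.965/(1−0.965) = 27.5714. LR = 0.79/0.04 = 19.7500.
Prior odds = 27.5714/19.7500 = 1.3960, so P(A) = 1.3960/(1+1.3960) ≈ 0.58.

P(A) = 0.58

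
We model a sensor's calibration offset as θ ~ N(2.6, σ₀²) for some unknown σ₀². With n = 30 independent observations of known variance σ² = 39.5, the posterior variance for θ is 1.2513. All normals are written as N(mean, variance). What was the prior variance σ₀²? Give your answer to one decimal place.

For the Normal–Normal model with known σ², precisions add: τ_n = τ₀ + n/σ².
So 1/σ₀² = 1/1.2513 − 30/39.5 = 0.799169 − 0.759494 = 0.039675.
Hence σ₀² = 1/0.039675 ≈ 25.2.

σ₀² = 25.2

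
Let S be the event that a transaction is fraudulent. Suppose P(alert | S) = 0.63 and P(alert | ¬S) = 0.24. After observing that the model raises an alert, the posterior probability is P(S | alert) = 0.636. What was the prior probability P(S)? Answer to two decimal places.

In odds form, posterior odds = prior odds × likelihood ratio, so prior odds = posterior odds ÷ LR.
Posterior odds = 0.636/(1−0.636) = 1.7473. LR = 0.63/0.24 = 2.6250.
Prior odds = 1.7473/2.6250 = 0.6656, so P(S) = 0.6656/(1+0.6656) ≈ 0.40.

P(S) = 0.40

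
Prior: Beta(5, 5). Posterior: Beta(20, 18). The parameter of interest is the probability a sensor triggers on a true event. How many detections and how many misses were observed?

A Beta(α, β) prior with s successes and f failures in binomial data gives a Beta(α+s, β+f) posterior.
Match parameters: s=20−5=15, f=18−5=13.

15 detections and 13 misses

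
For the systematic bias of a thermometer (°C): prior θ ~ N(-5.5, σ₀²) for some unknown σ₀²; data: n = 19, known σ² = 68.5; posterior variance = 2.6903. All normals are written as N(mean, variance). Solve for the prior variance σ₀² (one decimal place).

Posterior precision equals prior precision plus data precision: 1/σ_n² = 1/σ₀² + n/σ².
So 1/σ₀² = 1/2.6903 − 19/68.5 = 0.371706 − 0.277372 = 0.094334.
Hence σ₀² = 1/0.094334 ≈ 10.6.

σ₀² = 10.6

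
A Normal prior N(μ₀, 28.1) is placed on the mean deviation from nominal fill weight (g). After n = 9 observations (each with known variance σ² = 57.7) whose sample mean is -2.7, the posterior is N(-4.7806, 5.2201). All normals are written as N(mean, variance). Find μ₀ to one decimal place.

μ₀ = -13.9

With known observation variance, the Normal–Normal posterior has precision τ_n = τ₀ + n/σ² and mean μ_n = (τ₀μ₀ + (n/σ²)x̄)/τ_n.
Here τ₀ = 1/28.1 = 0.035587 and τ_data = 9/57.7 = 0.155979, so τ_n = 0.191566.
Rearranging for μ₀: μ₀ = (μ_n·τ_n − τ_data·x̄)/τ₀ = (-4.7806·0.191566 − 0.155979·-2.7) / 0.035587 = -0.494657/0.035587 ≈ -13.9.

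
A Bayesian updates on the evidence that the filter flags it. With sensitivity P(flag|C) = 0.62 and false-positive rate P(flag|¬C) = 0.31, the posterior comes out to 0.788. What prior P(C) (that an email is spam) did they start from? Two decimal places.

P(C) = 0.65

Bayes' rule in odds form gives O(C|E) = O(C)·[P(E|C)/P(E|¬C)], hence O(C) = O(C|E)/LR.
Posterior odds = 0.788/(1−0.788) = 3.7170. LR = 0.62/0.31 = 2.0000.
Prior odds = 3.7170/2.0000 = 1.8585, so P(C) = 1.8585/(1+1.8585) ≈ 0.65.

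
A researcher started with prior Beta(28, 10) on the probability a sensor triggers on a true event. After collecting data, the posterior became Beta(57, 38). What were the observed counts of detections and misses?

29 detections and 28 misses

Beta is conjugate to the binomial likelihood: posterior = Beta(a+s, b+f).
Match parameters: s=57−28=29, f=38−10=28.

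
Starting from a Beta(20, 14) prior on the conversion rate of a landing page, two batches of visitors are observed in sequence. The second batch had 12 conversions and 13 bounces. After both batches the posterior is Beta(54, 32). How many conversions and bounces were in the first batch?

22 conversions and 5 bounces

Sequential conjugate updates are equivalent to a single update on the pooled data, so total successes = posterior α − prior α and total failures = posterior β − prior β.
Total across both batches: 54−20=34 conversions, 32−14=18 bounces.
Subtract the second batch: 34−12=22 conversions and 18−13=5 bounces.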